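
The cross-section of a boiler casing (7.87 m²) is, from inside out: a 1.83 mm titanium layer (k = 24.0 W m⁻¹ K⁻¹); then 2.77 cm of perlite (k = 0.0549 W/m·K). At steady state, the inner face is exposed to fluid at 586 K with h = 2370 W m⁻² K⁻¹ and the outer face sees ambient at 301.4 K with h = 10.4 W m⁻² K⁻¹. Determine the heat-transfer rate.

Resistance network (inner→outer):
  R_conv,in = 1/(hA) = 1/(2370·7.87) = 5.361×10^-5 K/W
  R_titanium = L/(kA) = 0.00183/(24.0·7.87) = 9.689×10^-6 K/W
  R_perlite = L/(kA) = 0.0277/(0.0549·7.87) = 0.06411 K/W
  R_conv,out = 1/(hA) = 1/(10.4·7.87) = 0.01222 K/W
ΣR = 5.361×10^-5 + 9.689×10^-6 + 0.06411 + 0.01222 = 0.07639 K/W
Q = ΔT/ΣR = (586 K − 301.4 K)/0.07639 = 3730 W

Q = 3730 W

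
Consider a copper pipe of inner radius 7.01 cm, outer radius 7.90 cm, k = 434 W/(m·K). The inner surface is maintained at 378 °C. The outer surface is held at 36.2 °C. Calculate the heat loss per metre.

Q' = 2πk·ΔT/ln(r₂/r₁) = 2π × 434 × 341.8 / ln(0.0790/0.0701) = 7.80×10^6 W/m

Q' = 7800 kW/m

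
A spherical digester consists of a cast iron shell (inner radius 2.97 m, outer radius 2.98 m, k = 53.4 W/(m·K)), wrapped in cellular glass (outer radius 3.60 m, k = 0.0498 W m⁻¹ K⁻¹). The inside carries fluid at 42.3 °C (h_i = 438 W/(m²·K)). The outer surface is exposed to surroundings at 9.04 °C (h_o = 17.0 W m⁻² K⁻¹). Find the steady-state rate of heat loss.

Treat each layer as a resistance in series:
  R_conv,in = 1/(4πr²h) = 1/(4π·2.97²·438) = 2.060×10^-5 K/W
  R_cast iron = (1/2.97 − 1/2.98)/(4πk) = 0.001130/(4π·53.4) = 1.684×10^-6 K/W
  R_cellular glass = (1/2.98 − 1/3.60)/(4πk) = 0.05779/(4π·0.0498) = 0.09235 K/W
  R_conv,out = 1/(4πr²h) = 1/(4π·3.60²·17.0) = 3.612×10^-4 K/W
ΣR = 2.060×10^-5 + 1.684×10^-6 + 0.09235 + 3.612×10^-4 = 0.09273 K/W
Q = ΔT/ΣR = (42.3 °C − 9.04 °C)/0.09273 = 359 W

Q = 359 W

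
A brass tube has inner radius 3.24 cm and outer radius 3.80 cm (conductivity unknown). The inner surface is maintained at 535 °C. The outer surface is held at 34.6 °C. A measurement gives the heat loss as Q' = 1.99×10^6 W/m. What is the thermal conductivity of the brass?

k = 101 W/m·K

ΣR = ΔT/Q' = |535 − 34.6|/1.99×10^6 = 2.515×10^-4 m·K/W
ln(r₂/r₁)/(2πk) = 2.515×10^-4 ⇒ k = 0.1594/(2π·2.515×10^-4) = 101 W/m·K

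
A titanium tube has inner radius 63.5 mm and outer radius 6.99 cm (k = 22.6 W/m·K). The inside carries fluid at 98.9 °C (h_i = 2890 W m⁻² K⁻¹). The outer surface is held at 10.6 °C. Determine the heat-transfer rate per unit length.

Series thermal resistances, inner to outer:
  R'_conv,in = 1/(2πr h) = 1/(2π·0.0635·2890) = 8.673×10^-4 m·K/W
  R'_titanium = ln(0.0699/0.0635)/(2πk) = 0.09603/(2π·22.6) = 6.762×10^-4 m·K/W
ΣR = 8.673×10^-4 + 6.762×10^-4 = 0.001543 m·K/W
Q' = ΔT/ΣR = (98.9 °C − 10.6 °C)/0.001543 = 57200 W/m

Q' = 57200 W/m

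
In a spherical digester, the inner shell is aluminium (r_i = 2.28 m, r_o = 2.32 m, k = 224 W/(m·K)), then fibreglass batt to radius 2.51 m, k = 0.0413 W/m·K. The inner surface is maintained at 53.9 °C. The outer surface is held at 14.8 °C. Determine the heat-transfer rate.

Resistance network (inner→outer):
  R_aluminium = (1/2.28 − 1/2.32)/(4πk) = 0.007562/(4π·224) = 2.686×10^-6 K/W
  R_fibreglass batt = (1/2.32 − 1/2.51)/(4πk) = 0.03263/(4π·0.0413) = 0.06287 K/W
ΣR = 2.686×10^-6 + 0.06287 = 0.06287 K/W
Q = ΔT/ΣR = (53.9 °C − 14.8 °C)/0.06287 = 622 W

Q = 622 W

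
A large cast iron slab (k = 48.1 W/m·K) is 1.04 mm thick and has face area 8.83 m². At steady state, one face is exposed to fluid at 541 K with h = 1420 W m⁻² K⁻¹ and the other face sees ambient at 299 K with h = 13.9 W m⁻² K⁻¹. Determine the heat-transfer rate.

Q = 29.4 kW

Resistance network (inner→outer):
  R_conv,in = 1/(hA) = 1/(1420·8.83) = 7.975×10^-5 K/W
  R_cast iron = L/(kA) = 0.00104/(48.1·8.83) = 2.449×10^-6 K/W
  R_conv,out = 1/(hA) = 1/(13.9·8.83) = 0.008148 K/W
ΣR = 7.975×10^-5 + 2.449×10^-6 + 0.008148 = 0.008230 K/W
Q = ΔT/ΣR = (541 K − 299 K)/0.008230 = 29400 W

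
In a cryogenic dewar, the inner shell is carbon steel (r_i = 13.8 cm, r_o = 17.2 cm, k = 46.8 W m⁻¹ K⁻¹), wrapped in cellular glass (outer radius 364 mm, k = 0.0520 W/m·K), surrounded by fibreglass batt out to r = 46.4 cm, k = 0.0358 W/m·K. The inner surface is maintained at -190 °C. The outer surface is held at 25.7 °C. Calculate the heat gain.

Series thermal resistances, inner to outer:
  R_carbon steel = (1/0.138 − 1/0.172)/(4πk) = 1.432/(4π·46.8) = 0.002436 K/W
  R_cellular glass = (1/0.172 − 1/0.364)/(4πk) = 3.067/(4π·0.0520) = 4.693 K/W
  R_fibreglass batt = (1/0.364 − 1/0.464)/(4πk) = 0.5921/(4π·0.0358) = 1.316 K/W
ΣR = 0.002436 + 4.693 + 1.316 = 6.011 K/W
Q = ΔT/ΣR = (-190 °C − 25.7 °C)/6.011 = -35.9 W
(Negative Q ⇒ heat flows inward; heat gain = 35.9 W.)

Q = 35.9 W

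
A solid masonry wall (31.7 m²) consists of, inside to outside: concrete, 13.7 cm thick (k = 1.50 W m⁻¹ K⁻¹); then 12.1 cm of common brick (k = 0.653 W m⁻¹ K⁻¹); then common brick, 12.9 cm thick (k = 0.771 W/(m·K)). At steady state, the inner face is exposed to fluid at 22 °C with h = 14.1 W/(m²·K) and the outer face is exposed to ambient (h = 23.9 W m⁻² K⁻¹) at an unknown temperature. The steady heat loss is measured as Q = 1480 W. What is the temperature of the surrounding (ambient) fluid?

Sum the resistances:
  R_conv,in = 1/(hA) = 1/(14.1·31.7) = 0.002237 K/W
  R_concrete = L/(kA) = 0.137/(1.50·31.7) = 0.002881 K/W
  R_common brick = L/(kA) = 0.121/(0.653·31.7) = 0.005845 K/W
  R_common brick = L/(kA) = 0.129/(0.771·31.7) = 0.005278 K/W
  R_conv,out = 1/(hA) = 1/(23.9·31.7) = 0.001320 K/W
ΣR = 0.01756 K/W
ΔT = Q·ΣR = 1480 × 0.01756 = 25.99 K
Heat flows outward, so T_out = T_in − ΔT = 22 − 25.99 = -3.99 °C

T_out = -3.99 °C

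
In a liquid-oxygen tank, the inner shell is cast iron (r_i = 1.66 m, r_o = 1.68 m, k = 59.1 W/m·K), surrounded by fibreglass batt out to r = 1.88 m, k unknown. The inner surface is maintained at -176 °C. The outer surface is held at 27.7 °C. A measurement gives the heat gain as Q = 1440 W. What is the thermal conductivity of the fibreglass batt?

ΣR = ΔT/Q = |-176 − 27.7|/1440 = 0.1415 K/W
Known resistances:
  R_cast iron = (1/1.66 − 1/1.68)/(4πk) = 0.007172/(4π·59.1) = 9.656×10^-6 K/W
R_fibreglass batt = ΣR − ΣR_known = 0.1415 − 9.656×10^-6 = 0.1415 K/W
(1/r₁−1/r₂)/(4πk) = 0.1415 ⇒ k = 0.06332/(4π·0.1415) = 0.0356 W/m·K

k = 0.0356 W/m·K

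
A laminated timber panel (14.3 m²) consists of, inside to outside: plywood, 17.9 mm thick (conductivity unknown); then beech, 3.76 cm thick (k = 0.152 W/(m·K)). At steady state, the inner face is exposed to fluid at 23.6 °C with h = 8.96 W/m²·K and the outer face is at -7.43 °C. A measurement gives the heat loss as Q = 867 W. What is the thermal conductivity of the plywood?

k = 0.117 W/m·K

ΣR = ΔT/Q = |23.6 − -7.43|/867 = 0.03579 K/W
Known resistances:
  R_conv,in = 1/(hA) = 1/(8.96·14.3) = 0.007805 K/W
  R_beech = L/(kA) = 0.0376/(0.152·14.3) = 0.01730 K/W
R_plywood = ΣR − ΣR_known = 0.03579 − 0.02510 = 0.01069 K/W
L/(kA) = 0.01069 ⇒ k = 0.0179/(0.01069·14.3) = 0.117 W/m·K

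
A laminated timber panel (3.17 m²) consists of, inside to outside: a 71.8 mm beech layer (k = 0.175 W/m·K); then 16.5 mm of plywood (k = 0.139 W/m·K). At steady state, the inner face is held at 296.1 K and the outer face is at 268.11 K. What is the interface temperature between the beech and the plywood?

Resistance network (inner→outer):
  R_beech = L/(kA) = 0.0718/(0.175·3.17) = 0.1294 K/W
  R_plywood = L/(kA) = 0.0165/(0.139·3.17) = 0.03745 K/W
ΣR = 0.1294 + 0.03745 = 0.1668 K/W
Q = ΔT/ΣR = (296.1 K − 268.11 K)/0.1668 = 167.8 W
From the inner boundary to the beech/plywood interface, ΣR_partial = 0.1294 K/W.
T_interface = T_in − Q·ΣR_partial = 296.1 K − (167.8)(0.1294) = 274.39 K

T = 274.39 K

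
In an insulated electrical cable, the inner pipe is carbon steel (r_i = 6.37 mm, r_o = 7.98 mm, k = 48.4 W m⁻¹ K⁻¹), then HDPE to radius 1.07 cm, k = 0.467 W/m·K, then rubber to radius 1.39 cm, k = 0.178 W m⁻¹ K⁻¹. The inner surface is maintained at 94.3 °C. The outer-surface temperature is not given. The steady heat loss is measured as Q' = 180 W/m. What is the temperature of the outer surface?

T_out = 34.1 °C

Series resistances:
  R'_carbon steel = ln(0.00798/0.00637)/(2πk) = 0.2253/(2π·48.4) = 7.410×10^-4 m·K/W
  R'_HDPE = ln(0.0107/0.00798)/(2πk) = 0.2933/(2π·0.467) = 0.09996 m·K/W
  R'_rubber = ln(0.0139/0.0107)/(2πk) = 0.2616/(2π·0.178) = 0.2339 m·K/W
ΣR = 0.3346 m·K/W
ΔT = Q'·ΣR = 180 × 0.3346 = 60.23 K
Heat flows outward, so T_out = T_in − ΔT = 94.3 − 60.23 = 34.1 °C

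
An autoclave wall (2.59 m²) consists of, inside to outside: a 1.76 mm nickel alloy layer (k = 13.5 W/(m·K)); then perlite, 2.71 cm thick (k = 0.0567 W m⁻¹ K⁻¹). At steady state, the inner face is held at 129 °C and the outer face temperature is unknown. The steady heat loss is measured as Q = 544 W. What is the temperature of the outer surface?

Series resistances:
  R_nickel alloy = L/(kA) = 0.00176/(13.5·2.59) = 5.034×10^-5 K/W
  R_perlite = L/(kA) = 0.0271/(0.0567·2.59) = 0.1845 K/W
ΣR = 0.1846 K/W
ΔT = Q·ΣR = 544 × 0.1846 = 100.4 K
Heat flows outward, so T_out = T_in − ΔT = 129 − 100.4 = 28.6 °C

T_out = 28.6 °C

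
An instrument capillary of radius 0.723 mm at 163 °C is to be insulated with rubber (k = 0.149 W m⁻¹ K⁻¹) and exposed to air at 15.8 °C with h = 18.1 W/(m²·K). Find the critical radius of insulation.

r_cr = 0.823 cm

For a cylinder, r_cr = k_ins/h = 0.149/18.1 = 0.00823 m = 0.823 cm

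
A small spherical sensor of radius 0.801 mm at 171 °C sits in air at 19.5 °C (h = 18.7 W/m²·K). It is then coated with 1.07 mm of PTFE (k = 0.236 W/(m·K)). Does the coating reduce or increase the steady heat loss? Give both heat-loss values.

increases: 0.0228 → 0.104 W

Critical radius for a sphere: r_cr = 2k/h = 0.0252 m = 2.52 cm.
Outer radius after coating: r₂ = 8.01×10^-4 + 0.00107 = 0.001871 m.
Since r₁ < r_cr and r₂ ≤ r_cr, the coating moves toward the maximum at r_cr — heat loss rises.
Bare: R = 1/(4πr₁²h) = 6633 K/W; Q = 151.5/6633 = 0.0228 W.
Coated: R = R_cond + R_conv = 1456 K/W; Q = 151.5/1456 = 0.104 W.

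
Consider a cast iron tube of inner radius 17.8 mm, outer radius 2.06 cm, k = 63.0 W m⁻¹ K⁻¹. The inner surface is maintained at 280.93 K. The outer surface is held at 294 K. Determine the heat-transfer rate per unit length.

Q' = 35.4 kW/m

Q' = 2πk·ΔT/ln(r₂/r₁) = 2π × 63.0 × 13.07 / ln(0.0206/0.0178) = 35400 W/m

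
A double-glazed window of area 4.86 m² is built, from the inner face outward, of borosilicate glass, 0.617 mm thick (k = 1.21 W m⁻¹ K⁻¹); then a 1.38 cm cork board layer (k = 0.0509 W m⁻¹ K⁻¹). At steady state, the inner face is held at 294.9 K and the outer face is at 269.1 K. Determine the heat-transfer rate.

Series thermal resistances, inner to outer:
  R_borosilicate glass = L/(kA) = 6.17×10^-4/(1.21·4.86) = 1.049×10^-4 K/W
  R_cork board = L/(kA) = 0.0138/(0.0509·4.86) = 0.05579 K/W
ΣR = 1.049×10^-4 + 0.05579 = 0.05589 K/W
Q = ΔT/ΣR = (294.9 K − 269.1 K)/0.05589 = 462 W

Q = 462 W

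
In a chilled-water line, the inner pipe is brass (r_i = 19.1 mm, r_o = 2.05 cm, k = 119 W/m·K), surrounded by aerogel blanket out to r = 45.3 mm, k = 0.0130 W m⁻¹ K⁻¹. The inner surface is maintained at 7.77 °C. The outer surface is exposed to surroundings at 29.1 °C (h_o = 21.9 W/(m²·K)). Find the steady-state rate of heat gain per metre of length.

Treat each layer as a resistance in series:
  R'_brass = ln(0.0205/0.0191)/(2πk) = 0.07074/(2π·119) = 9.461×10^-5 m·K/W
  R'_aerogel blanket = ln(0.0453/0.0205)/(2πk) = 0.7929/(2π·0.0130) = 9.707 m·K/W
  R'_conv,out = 1/(2πr h) = 1/(2π·0.0453·21.9) = 0.1604 m·K/W
ΣR = 9.461×10^-5 + 9.707 + 0.1604 = 9.867 m·K/W
Q' = ΔT/ΣR = (7.77 °C − 29.1 °C)/9.867 = -2.16 W/m
(Negative Q' ⇒ heat flows inward; heat gain = 2.16 W/m.)

Q' = 2.16 W/m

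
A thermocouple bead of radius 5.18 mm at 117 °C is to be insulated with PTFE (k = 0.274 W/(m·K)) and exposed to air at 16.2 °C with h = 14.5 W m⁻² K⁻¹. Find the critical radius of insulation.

For a sphere, r_cr = 2k_ins/h = 2·0.274/14.5 = 0.0378 m = 3.78 cm

r_cr = 3.78 cm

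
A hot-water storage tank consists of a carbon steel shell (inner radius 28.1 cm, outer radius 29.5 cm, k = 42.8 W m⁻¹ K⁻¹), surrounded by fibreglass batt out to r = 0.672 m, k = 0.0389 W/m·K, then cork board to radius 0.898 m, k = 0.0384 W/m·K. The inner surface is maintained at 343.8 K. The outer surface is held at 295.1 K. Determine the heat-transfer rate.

Q = 10.4 W

Resistance network (inner→outer):
  R_carbon steel = (1/0.281 − 1/0.295)/(4πk) = 0.1689/(4π·42.8) = 3.140×10^-4 K/W
  R_fibreglass batt = (1/0.295 − 1/0.672)/(4πk) = 1.902/(4π·0.0389) = 3.890 K/W
  R_cork board = (1/0.672 − 1/0.898)/(4πk) = 0.3745/(4π·0.0384) = 0.7761 K/W
ΣR = 3.140×10^-4 + 3.890 + 0.7761 = 4.666 K/W
Q = ΔT/ΣR = (343.8 K − 295.1 K)/4.666 = 10.4 W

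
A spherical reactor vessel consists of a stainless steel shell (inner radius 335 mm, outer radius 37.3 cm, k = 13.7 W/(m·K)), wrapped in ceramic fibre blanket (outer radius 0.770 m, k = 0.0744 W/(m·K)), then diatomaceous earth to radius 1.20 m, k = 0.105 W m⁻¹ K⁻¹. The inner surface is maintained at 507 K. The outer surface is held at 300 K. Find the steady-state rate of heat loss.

Series thermal resistances, inner to outer:
  R_stainless steel = (1/0.335 − 1/0.373)/(4πk) = 0.3041/(4π·13.7) = 0.001766 K/W
  R_ceramic fibre blanket = (1/0.373 − 1/0.770)/(4πk) = 1.382/(4π·0.0744) = 1.478 K/W
  R_diatomaceous earth = (1/0.770 − 1/1.20)/(4πk) = 0.4654/(4π·0.105) = 0.3527 K/W
ΣR = 0.001766 + 1.478 + 0.3527 = 1.832 K/W
Q = ΔT/ΣR = (507 K − 300 K)/1.832 = 113 W

Q = 113 W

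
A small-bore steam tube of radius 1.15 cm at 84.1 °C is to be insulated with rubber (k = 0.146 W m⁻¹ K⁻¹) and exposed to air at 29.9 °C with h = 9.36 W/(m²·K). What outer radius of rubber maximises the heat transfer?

For a cylinder, r_cr = k_ins/h = 0.146/9.36 = 0.0156 m = 1.56 cm

r_cr = 1.56 cm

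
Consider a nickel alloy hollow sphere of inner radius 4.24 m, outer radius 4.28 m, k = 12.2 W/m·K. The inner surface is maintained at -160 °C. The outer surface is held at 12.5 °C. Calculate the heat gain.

Q = 4πk·ΔT/(1/r₁ − 1/r₂) = 4π × 12.2 × 172.5 / (1/4.24 − 1/4.28) = 1.20×10^7 W

Q = 12000 kW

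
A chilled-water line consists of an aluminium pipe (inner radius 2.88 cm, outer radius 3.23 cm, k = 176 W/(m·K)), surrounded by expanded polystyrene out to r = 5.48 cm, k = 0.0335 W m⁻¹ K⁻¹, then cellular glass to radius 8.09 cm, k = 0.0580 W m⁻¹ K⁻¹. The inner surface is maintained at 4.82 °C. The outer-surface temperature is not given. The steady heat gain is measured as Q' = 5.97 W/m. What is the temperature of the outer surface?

Series resistances:
  R'_aluminium = ln(0.0323/0.0288)/(2πk) = 0.1147/(2π·176) = 1.037×10^-4 m·K/W
  R'_expanded polystyrene = ln(0.0548/0.0323)/(2πk) = 0.5286/(2π·0.0335) = 2.511 m·K/W
  R'_cellular glass = ln(0.0809/0.0548)/(2πk) = 0.3895/(2π·0.0580) = 1.069 m·K/W
ΣR = 3.580 m·K/W
ΔT = Q'·ΣR = 5.97 × 3.580 = 21.37 K
Heat flows inward, so T_out = T_in + ΔT = 4.82 + 21.37 = 26.2 °C

T_out = 26.2 °C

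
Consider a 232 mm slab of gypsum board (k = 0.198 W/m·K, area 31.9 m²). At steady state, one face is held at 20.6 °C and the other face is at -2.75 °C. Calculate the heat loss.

Q = kA·ΔT/L = 0.198 × 31.9 × |20.6 °C − -2.75 °C| / 0.232 = 636 W

Q = 636 W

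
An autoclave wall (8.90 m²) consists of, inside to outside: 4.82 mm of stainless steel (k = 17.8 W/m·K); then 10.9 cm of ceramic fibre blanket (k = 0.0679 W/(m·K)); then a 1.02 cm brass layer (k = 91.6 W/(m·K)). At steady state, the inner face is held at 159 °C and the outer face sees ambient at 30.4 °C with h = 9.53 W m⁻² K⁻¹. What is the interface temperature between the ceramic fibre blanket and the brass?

T = 38.3 °C

Treat each layer as a resistance in series:
  R_stainless steel = L/(kA) = 0.00482/(17.8·8.90) = 3.043×10^-5 K/W
  R_ceramic fibre blanket = L/(kA) = 0.109/(0.0679·8.90) = 0.1804 K/W
  R_brass = L/(kA) = 0.0102/(91.6·8.90) = 1.251×10^-5 K/W
  R_conv,out = 1/(hA) = 1/(9.53·8.90) = 0.01179 K/W
ΣR = 3.043×10^-5 + 0.1804 + 1.251×10^-5 + 0.01179 = 0.1922 K/W
Q = ΔT/ΣR = (159 °C − 30.4 °C)/0.1922 = 669.1 W
From the inner boundary to the ceramic fibre blanket/brass interface, ΣR_partial = 0.1804 K/W.
T_interface = T_in − Q·ΣR_partial = 159 °C − (669.1)(0.1804) = 38.3 °C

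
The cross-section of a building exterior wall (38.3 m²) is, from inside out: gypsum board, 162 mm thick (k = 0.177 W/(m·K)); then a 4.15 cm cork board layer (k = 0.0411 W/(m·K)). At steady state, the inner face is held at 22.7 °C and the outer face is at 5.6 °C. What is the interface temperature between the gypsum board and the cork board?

Resistance network (inner→outer):
  R_gypsum board = L/(kA) = 0.162/(0.177·38.3) = 0.02390 K/W
  R_cork board = L/(kA) = 0.0415/(0.0411·38.3) = 0.02636 K/W
ΣR = 0.02390 + 0.02636 = 0.05026 K/W
Q = ΔT/ΣR = (22.7 °C − 5.6 °C)/0.05026 = 340.2 W
From the inner boundary to the gypsum board/cork board interface, ΣR_partial = 0.02390 K/W.
T_interface = T_in − Q·ΣR_partial = 22.7 °C − (340.2)(0.02390) = 14.6 °C

T = 14.6 °C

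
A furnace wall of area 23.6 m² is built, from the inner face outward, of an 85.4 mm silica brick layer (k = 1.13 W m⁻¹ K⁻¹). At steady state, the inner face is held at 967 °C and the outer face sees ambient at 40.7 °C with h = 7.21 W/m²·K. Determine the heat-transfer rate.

Q = 102 kW

Series thermal resistances, inner to outer:
  R_silica brick = L/(kA) = 0.0854/(1.13·23.6) = 0.003202 K/W
  R_conv,out = 1/(hA) = 1/(7.21·23.6) = 0.005877 K/W
ΣR = 0.003202 + 0.005877 = 0.009079 K/W
Q = ΔT/ΣR = (967 °C − 40.7 °C)/0.009079 = 1.02×10^5 W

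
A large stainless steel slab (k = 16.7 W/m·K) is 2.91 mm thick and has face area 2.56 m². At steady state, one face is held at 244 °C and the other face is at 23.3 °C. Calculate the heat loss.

Q = 3240 kW

Q = kA·ΔT/L = 16.7 × 2.56 × |244 °C − 23.3 °C| / 0.00291 = 3.24×10^6 W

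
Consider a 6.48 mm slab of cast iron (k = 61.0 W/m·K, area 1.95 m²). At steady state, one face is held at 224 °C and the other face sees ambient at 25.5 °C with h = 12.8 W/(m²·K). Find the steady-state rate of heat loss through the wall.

Q = 4.95 kW

Treat each layer as a resistance in series:
  R_cast iron = L/(kA) = 0.00648/(61.0·1.95) = 5.448×10^-5 K/W
  R_conv,out = 1/(hA) = 1/(12.8·1.95) = 0.04006 K/W
ΣR = 5.448×10^-5 + 0.04006 = 0.04011 K/W
Q = ΔT/ΣR = (224 °C − 25.5 °C)/0.04011 = 4950 W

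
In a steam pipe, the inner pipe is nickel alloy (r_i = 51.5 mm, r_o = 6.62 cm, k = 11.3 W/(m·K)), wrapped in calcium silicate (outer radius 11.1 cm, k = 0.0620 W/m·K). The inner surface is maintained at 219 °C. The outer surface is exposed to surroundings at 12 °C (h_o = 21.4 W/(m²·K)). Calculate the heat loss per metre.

Treat each layer as a resistance in series:
  R'_nickel alloy = ln(0.0662/0.0515)/(2πk) = 0.2511/(2π·11.3) = 0.003537 m·K/W
  R'_calcium silicate = ln(0.111/0.0662)/(2πk) = 0.5168/(2π·0.0620) = 1.327 m·K/W
  R'_conv,out = 1/(2πr h) = 1/(2π·0.111·21.4) = 0.06700 m·K/W
ΣR = 0.003537 + 1.327 + 0.06700 = 1.398 m·K/W
Q' = ΔT/ΣR = (219 °C − 12 °C)/1.398 = 148 W/m

Q' = 148 W/m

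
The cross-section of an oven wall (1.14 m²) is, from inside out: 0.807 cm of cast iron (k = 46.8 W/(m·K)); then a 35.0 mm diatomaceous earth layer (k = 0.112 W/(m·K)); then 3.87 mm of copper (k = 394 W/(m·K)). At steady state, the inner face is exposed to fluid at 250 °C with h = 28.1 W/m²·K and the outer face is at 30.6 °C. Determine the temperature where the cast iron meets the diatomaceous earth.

Treat each layer as a resistance in series:
  R_conv,in = 1/(hA) = 1/(28.1·1.14) = 0.03122 K/W
  R_cast iron = L/(kA) = 0.00807/(46.8·1.14) = 1.513×10^-4 K/W
  R_diatomaceous earth = L/(kA) = 0.0350/(0.112·1.14) = 0.2741 K/W
  R_copper = L/(kA) = 0.00387/(394·1.14) = 8.616×10^-6 K/W
ΣR = 0.03122 + 1.513×10^-4 + 0.2741 + 8.616×10^-6 = 0.3055 K/W
Q = ΔT/ΣR = (250 °C − 30.6 °C)/0.3055 = 718.2 W
From the inner boundary to the cast iron/diatomaceous earth interface, ΣR_partial = 0.03137 K/W.
T_interface = T_in − Q·ΣR_partial = 250 °C − (718.2)(0.03137) = 227 °C

T = 227 °C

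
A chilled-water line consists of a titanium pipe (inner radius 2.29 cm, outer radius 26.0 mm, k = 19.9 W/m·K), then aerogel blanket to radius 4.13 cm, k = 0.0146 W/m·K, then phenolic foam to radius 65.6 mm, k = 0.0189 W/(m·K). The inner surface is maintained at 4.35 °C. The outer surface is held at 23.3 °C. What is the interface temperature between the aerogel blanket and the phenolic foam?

Treat each layer as a resistance in series:
  R'_titanium = ln(0.0260/0.0229)/(2πk) = 0.1270/(2π·19.9) = 0.001015 m·K/W
  R'_aerogel blanket = ln(0.0413/0.0260)/(2πk) = 0.4628/(2π·0.0146) = 5.045 m·K/W
  R'_phenolic foam = ln(0.0656/0.0413)/(2πk) = 0.4627/(2π·0.0189) = 3.896 m·K/W
ΣR = 0.001015 + 5.045 + 3.896 = 8.942 m·K/W
Q' = ΔT/ΣR = (4.35 °C − 23.3 °C)/8.942 = -2.119 W/m
From the inner boundary to the aerogel blanket/phenolic foam interface, ΣR_partial = 5.046 m·K/W.
T_interface = T_in − Q'·ΣR_partial = 4.35 °C − (-2.119)(5.046) = 15.0 °C

T = 15.0 °C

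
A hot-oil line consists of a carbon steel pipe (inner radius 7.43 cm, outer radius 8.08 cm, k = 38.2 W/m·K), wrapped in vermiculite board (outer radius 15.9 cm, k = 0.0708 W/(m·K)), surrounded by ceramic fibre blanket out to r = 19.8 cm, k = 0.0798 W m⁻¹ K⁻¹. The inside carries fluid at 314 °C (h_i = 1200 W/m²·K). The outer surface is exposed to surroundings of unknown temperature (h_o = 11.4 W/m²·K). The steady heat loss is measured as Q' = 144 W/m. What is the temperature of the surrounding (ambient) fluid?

T_out = 21.4 °C

Series resistances:
  R'_conv,in = 1/(2πr h) = 1/(2π·0.0743·1200) = 0.001785 m·K/W
  R'_carbon steel = ln(0.0808/0.0743)/(2πk) = 0.08387/(2π·38.2) = 3.494×10^-4 m·K/W
  R'_vermiculite board = ln(0.159/0.0808)/(2πk) = 0.6769/(2π·0.0708) = 1.522 m·K/W
  R'_ceramic fibre blanket = ln(0.198/0.159)/(2πk) = 0.2194/(2π·0.0798) = 0.4375 m·K/W
  R'_conv,out = 1/(2πr h) = 1/(2π·0.198·11.4) = 0.07051 m·K/W
ΣR = 2.032 m·K/W
ΔT = Q'·ΣR = 144 × 2.032 = 292.6 K
Heat flows outward, so T_out = T_in − ΔT = 314 − 292.6 = 21.4 °C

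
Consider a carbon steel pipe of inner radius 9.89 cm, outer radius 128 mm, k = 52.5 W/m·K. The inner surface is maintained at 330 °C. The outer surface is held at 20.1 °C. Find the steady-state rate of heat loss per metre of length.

Q' = 396 kW/m

Q' = 2πk·ΔT/ln(r₂/r₁) = 2π × 52.5 × 309.9 / ln(0.128/0.0989) = 3.96×10^5 W/m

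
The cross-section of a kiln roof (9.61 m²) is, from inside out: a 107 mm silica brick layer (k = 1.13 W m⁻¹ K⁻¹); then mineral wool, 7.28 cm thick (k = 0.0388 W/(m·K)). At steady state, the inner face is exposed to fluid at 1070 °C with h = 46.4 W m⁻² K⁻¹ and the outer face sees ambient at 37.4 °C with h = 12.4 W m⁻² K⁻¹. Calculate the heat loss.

Series thermal resistances, inner to outer:
  R_conv,in = 1/(hA) = 1/(46.4·9.61) = 0.002243 K/W
  R_silica brick = L/(kA) = 0.107/(1.13·9.61) = 0.009853 K/W
  R_mineral wool = L/(kA) = 0.0728/(0.0388·9.61) = 0.1952 K/W
  R_conv,out = 1/(hA) = 1/(12.4·9.61) = 0.008392 K/W
ΣR = 0.002243 + 0.009853 + 0.1952 + 0.008392 = 0.2157 K/W
Q = ΔT/ΣR = (1070 °C − 37.4 °C)/0.2157 = 4790 W

Q = 4790 W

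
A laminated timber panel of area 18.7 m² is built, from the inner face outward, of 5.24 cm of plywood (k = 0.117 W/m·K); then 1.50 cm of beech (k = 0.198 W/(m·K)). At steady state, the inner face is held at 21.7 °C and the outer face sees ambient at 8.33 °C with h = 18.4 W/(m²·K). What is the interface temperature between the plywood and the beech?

T = 11.3 °C

Treat each layer as a resistance in series:
  R_plywood = L/(kA) = 0.0524/(0.117·18.7) = 0.02395 K/W
  R_beech = L/(kA) = 0.0150/(0.198·18.7) = 0.004051 K/W
  R_conv,out = 1/(hA) = 1/(18.4·18.7) = 0.002906 K/W
ΣR = 0.02395 + 0.004051 + 0.002906 = 0.03091 K/W
Q = ΔT/ΣR = (21.7 °C − 8.33 °C)/0.03091 = 432.5 W
From the inner boundary to the plywood/beech interface, ΣR_partial = 0.02395 K/W.
T_interface = T_in − Q·ΣR_partial = 21.7 °C − (432.5)(0.02395) = 11.3 °C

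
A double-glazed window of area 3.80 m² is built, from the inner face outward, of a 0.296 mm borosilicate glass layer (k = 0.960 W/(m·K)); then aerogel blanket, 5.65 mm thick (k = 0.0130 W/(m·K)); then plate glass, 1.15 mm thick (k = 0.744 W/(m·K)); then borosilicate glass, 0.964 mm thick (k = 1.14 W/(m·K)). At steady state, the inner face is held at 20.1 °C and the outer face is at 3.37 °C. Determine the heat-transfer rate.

Series thermal resistances, inner to outer:
  R_borosilicate glass = L/(kA) = 2.96×10^-4/(0.960·3.80) = 8.114×10^-5 K/W
  R_aerogel blanket = L/(kA) = 0.00565/(0.0130·3.80) = 0.1144 K/W
  R_plate glass = L/(kA) = 0.00115/(0.744·3.80) = 4.068×10^-4 K/W
  R_borosilicate glass = L/(kA) = 9.64×10^-4/(1.14·3.80) = 2.225×10^-4 K/W
ΣR = 8.114×10^-5 + 0.1144 + 4.068×10^-4 + 2.225×10^-4 = 0.1151 K/W
Q = ΔT/ΣR = (20.1 °C − 3.37 °C)/0.1151 = 145 W

Q = 145 W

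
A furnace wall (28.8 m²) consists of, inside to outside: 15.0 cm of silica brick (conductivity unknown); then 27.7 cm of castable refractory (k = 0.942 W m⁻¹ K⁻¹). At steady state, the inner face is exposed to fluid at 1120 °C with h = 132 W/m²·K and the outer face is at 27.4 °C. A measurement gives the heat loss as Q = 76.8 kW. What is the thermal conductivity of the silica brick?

ΣR = ΔT/Q = |1120 − 27.4|/76800 = 0.01423 K/W
Known resistances:
  R_conv,in = 1/(hA) = 1/(132·28.8) = 2.630×10^-4 K/W
  R_castable refractory = L/(kA) = 0.277/(0.942·28.8) = 0.01021 K/W
R_silica brick = ΣR − ΣR_known = 0.01423 − 0.01047 = 0.003760 K/W
L/(kA) = 0.003760 ⇒ k = 0.150/(0.003760·28.8) = 1.39 W/m·K

k = 1.39 W/m·K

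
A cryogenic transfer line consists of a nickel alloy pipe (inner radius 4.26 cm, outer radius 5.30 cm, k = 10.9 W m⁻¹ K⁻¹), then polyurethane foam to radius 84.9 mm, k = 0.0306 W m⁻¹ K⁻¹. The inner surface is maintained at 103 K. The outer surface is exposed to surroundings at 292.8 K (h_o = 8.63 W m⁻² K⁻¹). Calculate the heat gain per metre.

Resistance network (inner→outer):
  R'_nickel alloy = ln(0.0530/0.0426)/(2πk) = 0.2184/(2π·10.9) = 0.003189 m·K/W
  R'_polyurethane foam = ln(0.0849/0.0530)/(2πk) = 0.4712/(2π·0.0306) = 2.451 m·K/W
  R'_conv,out = 1/(2πr h) = 1/(2π·0.0849·8.63) = 0.2172 m·K/W
ΣR = 0.003189 + 2.451 + 0.2172 = 2.671 m·K/W
Q' = ΔT/ΣR = (103 K − 292.8 K)/2.671 = -71.1 W/m
(Negative Q' ⇒ heat flows inward; heat gain = 71.1 W/m.)

Q' = 71.1 W/m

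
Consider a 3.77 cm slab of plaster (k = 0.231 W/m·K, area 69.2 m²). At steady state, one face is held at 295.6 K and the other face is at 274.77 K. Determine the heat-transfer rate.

Q = kA·ΔT/L = 0.231 × 69.2 × |295.6 K − 274.77 K| / 0.0377 = 8830 W

Q = 8830 W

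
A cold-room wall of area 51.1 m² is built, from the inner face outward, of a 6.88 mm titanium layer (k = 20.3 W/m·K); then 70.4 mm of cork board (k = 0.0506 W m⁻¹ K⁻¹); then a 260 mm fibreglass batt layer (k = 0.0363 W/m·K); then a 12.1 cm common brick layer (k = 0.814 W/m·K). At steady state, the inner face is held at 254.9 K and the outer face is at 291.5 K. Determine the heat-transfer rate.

Q = 215 W

Series thermal resistances, inner to outer:
  R_titanium = L/(kA) = 0.00688/(20.3·51.1) = 6.632×10^-6 K/W
  R_cork board = L/(kA) = 0.0704/(0.0506·51.1) = 0.02723 K/W
  R_fibreglass batt = L/(kA) = 0.260/(0.0363·51.1) = 0.1402 K/W
  R_common brick = L/(kA) = 0.121/(0.814·51.1) = 0.002909 K/W
ΣR = 6.632×10^-6 + 0.02723 + 0.1402 + 0.002909 = 0.1703 K/W
Q = ΔT/ΣR = (254.9 K − 291.5 K)/0.1703 = -215 W
(Negative Q ⇒ heat flows inward; heat gain = 215 W.)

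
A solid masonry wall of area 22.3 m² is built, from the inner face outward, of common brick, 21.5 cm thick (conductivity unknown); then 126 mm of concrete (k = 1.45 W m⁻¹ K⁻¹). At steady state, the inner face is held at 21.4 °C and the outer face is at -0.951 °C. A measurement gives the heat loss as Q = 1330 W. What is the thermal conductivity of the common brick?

ΣR = ΔT/Q = |21.4 − -0.951|/1330 = 0.01681 K/W
Known resistances:
  R_concrete = L/(kA) = 0.126/(1.45·22.3) = 0.003897 K/W
R_common brick = ΣR − ΣR_known = 0.01681 − 0.003897 = 0.01291 K/W
L/(kA) = 0.01291 ⇒ k = 0.215/(0.01291·22.3) = 0.747 W/m·K

k = 0.747 W/m·K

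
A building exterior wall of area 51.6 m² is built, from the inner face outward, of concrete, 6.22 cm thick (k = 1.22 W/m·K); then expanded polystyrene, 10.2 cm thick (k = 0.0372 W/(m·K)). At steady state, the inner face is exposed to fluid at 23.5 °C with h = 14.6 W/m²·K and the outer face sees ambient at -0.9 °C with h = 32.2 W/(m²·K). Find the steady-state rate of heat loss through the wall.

Treat each layer as a resistance in series:
  R_conv,in = 1/(hA) = 1/(14.6·51.6) = 0.001327 K/W
  R_concrete = L/(kA) = 0.0622/(1.22·51.6) = 9.881×10^-4 K/W
  R_expanded polystyrene = L/(kA) = 0.102/(0.0372·51.6) = 0.05314 K/W
  R_conv,out = 1/(hA) = 1/(32.2·51.6) = 6.019×10^-4 K/W
ΣR = 0.001327 + 9.881×10^-4 + 0.05314 + 6.019×10^-4 = 0.05606 K/W
Q = ΔT/ΣR = (23.5 °C − -0.9 °C)/0.05606 = 435 W

Q = 435 W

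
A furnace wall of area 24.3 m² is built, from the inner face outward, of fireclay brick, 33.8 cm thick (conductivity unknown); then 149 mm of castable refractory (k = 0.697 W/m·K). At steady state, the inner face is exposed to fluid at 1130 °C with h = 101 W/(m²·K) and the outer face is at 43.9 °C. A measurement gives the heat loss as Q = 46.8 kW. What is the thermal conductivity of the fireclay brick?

ΣR = ΔT/Q = |1130 − 43.9|/46800 = 0.02321 K/W
Known resistances:
  R_conv,in = 1/(hA) = 1/(101·24.3) = 4.074×10^-4 K/W
  R_castable refractory = L/(kA) = 0.149/(0.697·24.3) = 0.008797 K/W
R_fireclay brick = ΣR − ΣR_known = 0.02321 − 0.009204 = 0.01401 K/W
L/(kA) = 0.01401 ⇒ k = 0.338/(0.01401·24.3) = 0.993 W/m·K

k = 0.993 W/m·K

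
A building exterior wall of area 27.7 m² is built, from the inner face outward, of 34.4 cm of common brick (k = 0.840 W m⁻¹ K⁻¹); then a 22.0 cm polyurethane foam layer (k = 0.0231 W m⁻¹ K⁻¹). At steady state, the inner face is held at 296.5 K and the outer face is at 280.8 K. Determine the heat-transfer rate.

Resistance network (inner→outer):
  R_common brick = L/(kA) = 0.344/(0.840·27.7) = 0.01478 K/W
  R_polyurethane foam = L/(kA) = 0.220/(0.0231·27.7) = 0.3438 K/W
ΣR = 0.01478 + 0.3438 = 0.3586 K/W
Q = ΔT/ΣR = (296.5 K − 280.8 K)/0.3586 = 43.8 W

Q = 43.8 W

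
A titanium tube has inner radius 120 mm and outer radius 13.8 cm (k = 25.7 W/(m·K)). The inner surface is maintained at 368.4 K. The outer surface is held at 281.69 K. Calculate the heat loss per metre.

Q' = 2πk·ΔT/ln(r₂/r₁) = 2π × 25.7 × 86.71 / ln(0.138/0.120) = 1.00×10^5 W/m

Q' = 100 kW/m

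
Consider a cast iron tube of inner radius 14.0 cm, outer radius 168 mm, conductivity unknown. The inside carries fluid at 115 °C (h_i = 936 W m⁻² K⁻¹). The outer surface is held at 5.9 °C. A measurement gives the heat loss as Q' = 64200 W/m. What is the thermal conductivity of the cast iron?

k = 59.9 W/m·K

ΣR = ΔT/Q' = |115 − 5.9|/64200 = 0.001699 m·K/W
Known resistances:
  R'_conv,in = 1/(2πr h) = 1/(2π·0.140·936) = 0.001215 m·K/W
R_cast iron = ΣR − ΣR_known = 0.001699 − 0.001215 = 4.840×10^-4 m·K/W
ln(r₂/r₁)/(2πk) = 4.840×10^-4 ⇒ k = 0.1823/(2π·4.840×10^-4) = 59.9 W/m·K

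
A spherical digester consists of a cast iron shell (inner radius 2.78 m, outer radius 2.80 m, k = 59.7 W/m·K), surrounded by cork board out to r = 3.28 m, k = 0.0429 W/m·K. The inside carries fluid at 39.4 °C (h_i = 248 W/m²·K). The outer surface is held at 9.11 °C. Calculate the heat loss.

Q = 312 W

Resistance network (inner→outer):
  R_conv,in = 1/(4πr²h) = 1/(4π·2.78²·248) = 4.152×10^-5 K/W
  R_cast iron = (1/2.78 − 1/2.80)/(4πk) = 0.002569/(4π·59.7) = 3.425×10^-6 K/W
  R_cork board = (1/2.80 − 1/3.28)/(4πk) = 0.05226/(4π·0.0429) = 0.09695 K/W
ΣR = 4.152×10^-5 + 3.425×10^-6 + 0.09695 = 0.09699 K/W
Q = ΔT/ΣR = (39.4 °C − 9.11 °C)/0.09699 = 312 W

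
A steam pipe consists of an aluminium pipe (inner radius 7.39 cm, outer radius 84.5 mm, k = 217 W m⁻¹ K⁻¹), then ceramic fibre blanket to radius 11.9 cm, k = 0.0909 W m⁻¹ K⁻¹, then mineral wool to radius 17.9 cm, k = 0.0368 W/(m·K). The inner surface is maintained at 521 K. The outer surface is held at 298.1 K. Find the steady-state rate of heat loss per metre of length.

Resistance network (inner→outer):
  R'_aluminium = ln(0.0845/0.0739)/(2πk) = 0.1340/(2π·217) = 9.831×10^-5 m·K/W
  R'_ceramic fibre blanket = ln(0.119/0.0845)/(2πk) = 0.3424/(2π·0.0909) = 0.5995 m·K/W
  R'_mineral wool = ln(0.179/0.119)/(2πk) = 0.4083/(2π·0.0368) = 1.766 m·K/W
ΣR = 9.831×10^-5 + 0.5995 + 1.766 = 2.366 m·K/W
Q' = ΔT/ΣR = (521 K − 298.1 K)/2.366 = 94.2 W/m

Q' = 94.2 W/m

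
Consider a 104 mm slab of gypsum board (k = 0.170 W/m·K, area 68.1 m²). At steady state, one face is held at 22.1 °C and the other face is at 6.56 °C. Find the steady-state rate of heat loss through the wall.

Q = kA·ΔT/L = 0.170 × 68.1 × |22.1 °C − 6.56 °C| / 0.104 = 1730 W

Q = 1730 W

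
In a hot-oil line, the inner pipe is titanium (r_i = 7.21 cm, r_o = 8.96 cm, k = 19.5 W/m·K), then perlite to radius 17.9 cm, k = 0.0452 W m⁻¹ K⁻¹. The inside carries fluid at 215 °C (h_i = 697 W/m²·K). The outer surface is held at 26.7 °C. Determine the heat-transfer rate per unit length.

Resistance network (inner→outer):
  R'_conv,in = 1/(2πr h) = 1/(2π·0.0721·697) = 0.003167 m·K/W
  R'_titanium = ln(0.0896/0.0721)/(2πk) = 0.2173/(2π·19.5) = 0.001774 m·K/W
  R'_perlite = ln(0.179/0.0896)/(2πk) = 0.6920/(2π·0.0452) = 2.437 m·K/W
ΣR = 0.003167 + 0.001774 + 2.437 = 2.442 m·K/W
Q' = ΔT/ΣR = (215 °C − 26.7 °C)/2.442 = 77.1 W/m

Q' = 77.1 W/m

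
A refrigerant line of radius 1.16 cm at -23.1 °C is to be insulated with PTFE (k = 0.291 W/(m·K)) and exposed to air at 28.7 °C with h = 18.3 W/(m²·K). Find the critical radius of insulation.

r_cr = 1.59 cm

For a cylinder, r_cr = k_ins/h = 0.291/18.3 = 0.0159 m = 1.59 cm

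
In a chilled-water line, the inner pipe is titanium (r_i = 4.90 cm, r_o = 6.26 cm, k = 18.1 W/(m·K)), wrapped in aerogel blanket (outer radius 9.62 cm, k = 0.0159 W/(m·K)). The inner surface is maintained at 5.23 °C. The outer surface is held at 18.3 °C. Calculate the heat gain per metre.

Series thermal resistances, inner to outer:
  R'_titanium = ln(0.0626/0.0490)/(2πk) = 0.2449/(2π·18.1) = 0.002154 m·K/W
  R'_aerogel blanket = ln(0.0962/0.0626)/(2πk) = 0.4297/(2π·0.0159) = 4.301 m·K/W
ΣR = 0.002154 + 4.301 = 4.303 m·K/W
Q' = ΔT/ΣR = (5.23 °C − 18.3 °C)/4.303 = -3.04 W/m
(Negative Q' ⇒ heat flows inward; heat gain = 3.04 W/m.)

Q' = 3.04 W/m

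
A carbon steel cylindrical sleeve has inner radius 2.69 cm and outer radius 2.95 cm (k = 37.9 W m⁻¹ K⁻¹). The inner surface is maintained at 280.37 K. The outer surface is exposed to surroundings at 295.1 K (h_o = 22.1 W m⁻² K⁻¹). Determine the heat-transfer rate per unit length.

Q' = 60.2 W/m

Treat each layer as a resistance in series:
  R'_carbon steel = ln(0.0295/0.0269)/(2πk) = 0.09226/(2π·37.9) = 3.874×10^-4 m·K/W
  R'_conv,out = 1/(2πr h) = 1/(2π·0.0295·22.1) = 0.2441 m·K/W
ΣR = 3.874×10^-4 + 0.2441 = 0.2445 m·K/W
Q' = ΔT/ΣR = (280.37 K − 295.1 K)/0.2445 = -60.2 W/m
(Negative Q' ⇒ heat flows inward; heat gain = 60.2 W/m.)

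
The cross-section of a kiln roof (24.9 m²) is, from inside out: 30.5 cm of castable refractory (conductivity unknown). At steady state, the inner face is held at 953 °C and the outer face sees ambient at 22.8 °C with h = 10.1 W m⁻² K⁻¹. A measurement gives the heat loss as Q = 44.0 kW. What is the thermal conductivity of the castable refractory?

ΣR = ΔT/Q = |953 − 22.8|/44000 = 0.02114 K/W
Known resistances:
  R_conv,out = 1/(hA) = 1/(10.1·24.9) = 0.003976 K/W
R_castable refractory = ΣR − ΣR_known = 0.02114 − 0.003976 = 0.01716 K/W
L/(kA) = 0.01716 ⇒ k = 0.305/(0.01716·24.9) = 0.714 W/m·K

k = 0.714 W/m·K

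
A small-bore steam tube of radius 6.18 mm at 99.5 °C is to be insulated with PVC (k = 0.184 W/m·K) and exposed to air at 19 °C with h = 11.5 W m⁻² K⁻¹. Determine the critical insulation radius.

For a cylinder, r_cr = k_ins/h = 0.184/11.5 = 0.0160 m = 1.60 cm

r_cr = 1.60 cm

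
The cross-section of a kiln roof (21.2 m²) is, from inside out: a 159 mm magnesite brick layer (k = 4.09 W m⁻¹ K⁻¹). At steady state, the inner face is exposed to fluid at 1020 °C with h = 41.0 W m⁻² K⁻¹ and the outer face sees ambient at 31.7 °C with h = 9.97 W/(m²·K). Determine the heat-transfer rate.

Q = 128 kW

Treat each layer as a resistance in series:
  R_conv,in = 1/(hA) = 1/(41.0·21.2) = 0.001150 K/W
  R_magnesite brick = L/(kA) = 0.159/(4.09·21.2) = 0.001834 K/W
  R_conv,out = 1/(hA) = 1/(9.97·21.2) = 0.004731 K/W
ΣR = 0.001150 + 0.001834 + 0.004731 = 0.007715 K/W
Q = ΔT/ΣR = (1020 °C − 31.7 °C)/0.007715 = 1.28×10^5 W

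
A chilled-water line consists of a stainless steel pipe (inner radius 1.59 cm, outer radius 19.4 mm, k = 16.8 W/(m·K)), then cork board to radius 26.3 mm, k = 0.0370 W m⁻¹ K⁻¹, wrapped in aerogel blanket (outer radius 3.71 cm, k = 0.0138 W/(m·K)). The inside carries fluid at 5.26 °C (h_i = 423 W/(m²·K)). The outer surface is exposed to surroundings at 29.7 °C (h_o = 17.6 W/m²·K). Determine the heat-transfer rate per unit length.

Q' = 4.41 W/m

Resistance network (inner→outer):
  R'_conv,in = 1/(2πr h) = 1/(2π·0.0159·423) = 0.02366 m·K/W
  R'_stainless steel = ln(0.0194/0.0159)/(2πk) = 0.1990/(2π·16.8) = 0.001885 m·K/W
  R'_cork board = ln(0.0263/0.0194)/(2πk) = 0.3043/(2π·0.0370) = 1.309 m·K/W
  R'_aerogel blanket = ln(0.0371/0.0263)/(2πk) = 0.3440/(2π·0.0138) = 3.968 m·K/W
  R'_conv,out = 1/(2πr h) = 1/(2π·0.0371·17.6) = 0.2437 m·K/W
ΣR = 0.02366 + 0.001885 + 1.309 + 3.968 + 0.2437 = 5.546 m·K/W
Q' = ΔT/ΣR = (5.26 °C − 29.7 °C)/5.546 = -4.41 W/m
(Negative Q' ⇒ heat flows inward; heat gain = 4.41 W/m.)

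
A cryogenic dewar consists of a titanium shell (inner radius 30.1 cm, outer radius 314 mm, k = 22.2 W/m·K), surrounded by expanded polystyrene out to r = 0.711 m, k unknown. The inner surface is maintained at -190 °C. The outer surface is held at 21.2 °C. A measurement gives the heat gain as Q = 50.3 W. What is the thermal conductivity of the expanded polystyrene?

k = 0.0337 W/m·K

ΣR = ΔT/Q = |-190 − 21.2|/50.3 = 4.199 K/W
Known resistances:
  R_titanium = (1/0.301 − 1/0.314)/(4πk) = 0.1375/(4π·22.2) = 4.930×10^-4 K/W
R_expanded polystyrene = ΣR − ΣR_known = 4.199 − 4.930×10^-4 = 4.199 K/W
(1/r₁−1/r₂)/(4πk) = 4.199 ⇒ k = 1.778/(4π·4.199) = 0.0337 W/m·K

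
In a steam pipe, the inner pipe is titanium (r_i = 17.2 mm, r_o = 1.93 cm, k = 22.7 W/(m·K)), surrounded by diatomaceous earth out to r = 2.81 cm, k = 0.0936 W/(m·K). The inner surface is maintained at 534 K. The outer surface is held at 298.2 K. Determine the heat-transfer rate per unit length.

Series thermal resistances, inner to outer:
  R'_titanium = ln(0.0193/0.0172)/(2πk) = 0.1152/(2π·22.7) = 8.077×10^-4 m·K/W
  R'_diatomaceous earth = ln(0.0281/0.0193)/(2πk) = 0.3757/(2π·0.0936) = 0.6388 m·K/W
ΣR = 8.077×10^-4 + 0.6388 = 0.6396 m·K/W
Q' = ΔT/ΣR = (534 K − 298.2 K)/0.6396 = 369 W/m

Q' = 369 W/m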